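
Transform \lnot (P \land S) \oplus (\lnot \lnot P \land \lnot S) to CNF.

\lnot (P \land S) \oplus (\lnot \lnot P \land \lnot S)
≡ (\lnot (P \land S) \lor (\lnot \lnot P \land \lnot S)) \land \lnot (\lnot (P \land S) \land \lnot \lnot P \land \lnot S)   (expand \oplus)
≡ (\lnot P \lor \lnot S \lor (\lnot \lnot P \land \lnot S)) \land \lnot (\lnot (P \land S) \land \lnot \lnot P \land \lnot S)   (De Morgan)
≡ (\lnot P \lor \lnot S \lor (P \land \lnot S)) \land \lnot (\lnot (P \land S) \land \lnot \lnot P \land \lnot S)   (double negation)
≡ (\lnot P \lor \lnot S \lor (P \land \lnot S)) \land (\lnot \lnot (P \land S) \lor \lnot \lnot \lnot P \lor \lnot \lnot S)   (De Morgan)
≡ (\lnot P \lor \lnot S \lor (P \land \lnot S)) \land ((P \land S) \lor \lnot \lnot \lnot P \lor \lnot \lnot S)   (double negation)
≡ (\lnot P \lor \lnot S \lor (P \land \lnot S)) \land ((P \land S) \lor \lnot P \lor \lnot \lnot S)   (double negation)
≡ (\lnot P \lor \lnot S \lor (P \land \lnot S)) \land ((P \land S) \lor \lnot P \lor S)   (double negation)
≡ (\lnot P \lor \lnot S \lor P) \land (\lnot P \lor \lnot S \lor \lnot S) \land (P \lor \lnot P \lor S) \land (S \lor \lnot P \lor S)   (distribute \lor over \land)
≡ (\lnot P \lor \lnot S) \land (S \lor \lnot P)   (simplify)

(\lnot P \lor \lnot S) \land (S \lor \lnot P)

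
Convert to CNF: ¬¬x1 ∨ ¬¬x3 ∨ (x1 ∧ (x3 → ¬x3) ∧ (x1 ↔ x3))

x1 ∨ x3

¬¬x1 ∨ ¬¬x3 ∨ (x1 ∧ (x3 → ¬x3) ∧ (x1 ↔ x3))
≡ ¬¬x1 ∨ ¬¬x3 ∨ (x1 ∧ (¬x3 ∨ ¬x3) ∧ (x1 ↔ x3))   — eliminate →
≡ ¬¬x1 ∨ ¬¬x3 ∨ (x1 ∧ (¬x3 ∨ ¬x3) ∧ (x1 → x3) ∧ (x3 → x1))   — eliminate ↔
≡ ¬¬x1 ∨ ¬¬x3 ∨ (x1 ∧ (¬x3 ∨ ¬x3) ∧ (¬x1 ∨ x3) ∧ (x3 → x1))   — eliminate →
≡ ¬¬x1 ∨ ¬¬x3 ∨ (x1 ∧ (¬x3 ∨ ¬x3) ∧ (¬x1 ∨ x3) ∧ (¬x3 ∨ x1))   — eliminate →
≡ x1 ∨ ¬¬x3 ∨ (x1 ∧ (¬x3 ∨ ¬x3) ∧ (¬x1 ∨ x3) ∧ (¬x3 ∨ x1))   — double negation
≡ x1 ∨ x3 ∨ (x1 ∧ (¬x3 ∨ ¬x3) ∧ (¬x1 ∨ x3) ∧ (¬x3 ∨ x1))   — double negation
≡ (x1 ∨ x3 ∨ x1) ∧ (x1 ∨ x3 ∨ ¬x3 ∨ ¬x3) ∧ (x1 ∨ x3 ∨ ¬x1 ∨ x3) ∧ (x1 ∨ x3 ∨ ¬x3 ∨ x1)   — distribute ∨ over ∧
≡ x1 ∨ x3   — simplify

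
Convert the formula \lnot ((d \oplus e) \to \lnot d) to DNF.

\lnot ((d \oplus e) \to \lnot d)
≡ \lnot (\lnot (d \oplus e) \lor \lnot d)
≡ \lnot (\lnot ((d \land \lnot e) \lor (\lnot d \land e)) \lor \lnot d)
≡ \lnot \lnot ((d \land \lnot e) \lor (\lnot d \land e)) \land \lnot \lnot d
≡ ((d \land \lnot e) \lor (\lnot d \land e)) \land \lnot \lnot d
≡ ((d \land \lnot e) \lor (\lnot d \land e)) \land d
≡ (d \land \lnot e \land d) \lor (\lnot d \land e \land d)
≡ d \land \lnot e

d \land \lnot e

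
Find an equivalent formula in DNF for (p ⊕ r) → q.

(p ⊕ r) → q
= ¬(p ⊕ r) ∨ q   (eliminate →)
= ¬((p ∧ ¬r) ∨ (¬p ∧ r)) ∨ q   (expand ⊕)
= (¬(p ∧ ¬r) ∧ ¬(¬p ∧ r)) ∨ q   (De Morgan)
= ((¬p ∨ ¬¬r) ∧ ¬(¬p ∧ r)) ∨ q   (De Morgan)
= ((¬p ∨ r) ∧ ¬(¬p ∧ r)) ∨ q   (double negation)
= ((¬p ∨ r) ∧ (¬¬p ∨ ¬r)) ∨ q   (De Morgan)
= ((¬p ∨ r) ∧ (p ∨ ¬r)) ∨ q   (double negation)
= (¬p ∧ p) ∨ (¬p ∧ ¬r) ∨ (r ∧ p) ∨ (r ∧ ¬r) ∨ q   (distribute ∧ over ∨)
= (¬p ∧ ¬r) ∨ (r ∧ p) ∨ q   (simplify)

(¬p ∧ ¬r) ∨ (r ∧ p) ∨ q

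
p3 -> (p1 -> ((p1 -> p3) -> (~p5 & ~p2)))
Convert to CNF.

(~p3 | ~p1 | ~p5) & (~p3 | ~p1 | ~p2)

p3 -> (p1 -> ((p1 -> p3) -> (~p5 & ~p2)))
≡ ~p3 | (p1 -> ((p1 -> p3) -> (~p5 & ~p2)))   (eliminate ->)
≡ ~p3 | ~p1 | ((p1 -> p3) -> (~p5 & ~p2))   (eliminate ->)
≡ ~p3 | ~p1 | ~(p1 -> p3) | (~p5 & ~p2)   (eliminate ->)
≡ ~p3 | ~p1 | ~(~p1 | p3) | (~p5 & ~p2)   (eliminate ->)
≡ ~p3 | ~p1 | (~~p1 & ~p3) | (~p5 & ~p2)   (De Morgan)
≡ ~p3 | ~p1 | (p1 & ~p3) | (~p5 & ~p2)   (double negation)
≡ (~p3 | ~p1 | p1 | ~p5) & (~p3 | ~p1 | p1 | ~p2) & (~p3 | ~p1 | ~p3 | ~p5) & (~p3 | ~p1 | ~p3 | ~p2)   (distribute | over &)
≡ (~p3 | ~p1 | ~p5) & (~p3 | ~p1 | ~p2)   (simplify)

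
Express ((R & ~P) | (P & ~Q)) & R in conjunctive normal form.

((R & ~P) | (P & ~Q)) & R
≡ (R | P) & (R | ~Q) & (~P | P) & (~P | ~Q) & R   [distribute | over &]
≡ (~P | ~Q) & R   [simplify]

(~P | ~Q) & R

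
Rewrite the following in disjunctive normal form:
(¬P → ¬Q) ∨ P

(¬P → ¬Q) ∨ P
≡ ¬¬P ∨ ¬Q ∨ P
≡ P ∨ ¬Q ∨ P
≡ P ∨ ¬Q

P ∨ ¬Q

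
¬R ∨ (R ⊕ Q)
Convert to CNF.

¬R ∨ (R ⊕ Q)
⇔ ¬R ∨ ((R ∨ Q) ∧ ¬(R ∧ Q))   (expand ⊕)
⇔ ¬R ∨ ((R ∨ Q) ∧ (¬R ∨ ¬Q))   (De Morgan)
⇔ (¬R ∨ R ∨ Q) ∧ (¬R ∨ ¬R ∨ ¬Q)   (distribute ∨ over ∧)
⇔ ¬R ∨ ¬Q   (simplify)

¬R ∨ ¬Q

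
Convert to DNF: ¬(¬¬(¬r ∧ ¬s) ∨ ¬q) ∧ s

s ∧ q

¬(¬¬(¬r ∧ ¬s) ∨ ¬q) ∧ s
= ¬¬¬(¬r ∧ ¬s) ∧ ¬¬q ∧ s   [De Morgan]
= ¬(¬r ∧ ¬s) ∧ ¬¬q ∧ s   [double negation]
= (¬¬r ∨ ¬¬s) ∧ ¬¬q ∧ s   [De Morgan]
= (r ∨ ¬¬s) ∧ ¬¬q ∧ s   [double negation]
= (r ∨ s) ∧ ¬¬q ∧ s   [double negation]
= (r ∨ s) ∧ q ∧ s   [double negation]
= (r ∧ q ∧ s) ∨ (s ∧ q ∧ s)   [distribute ∧ over ∨]
= s ∧ q   [simplify]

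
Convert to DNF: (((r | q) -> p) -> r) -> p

(~r & ~q) | p

(((r | q) -> p) -> r) -> p
≡ ~(((r | q) -> p) -> r) | p
≡ ~(~((r | q) -> p) | r) | p
≡ ~(~(~(r | q) | p) | r) | p
≡ (~~(~(r | q) | p) & ~r) | p
≡ ((~(r | q) | p) & ~r) | p
≡ (((~r & ~q) | p) & ~r) | p
≡ (~r & ~q & ~r) | (p & ~r) | p
≡ (~r & ~q) | p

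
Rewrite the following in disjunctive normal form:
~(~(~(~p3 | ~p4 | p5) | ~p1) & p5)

~p1 | ~p5

~(~(~(~p3 | ~p4 | p5) | ~p1) & p5)
⇔ ~~(~(~p3 | ~p4 | p5) | ~p1) | ~p5   — De Morgan
⇔ ~(~p3 | ~p4 | p5) | ~p1 | ~p5   — double negation
⇔ (~~p3 & ~~p4 & ~p5) | ~p1 | ~p5   — De Morgan
⇔ (p3 & ~~p4 & ~p5) | ~p1 | ~p5   — double negation
⇔ (p3 & p4 & ~p5) | ~p1 | ~p5   — double negation
⇔ ~p1 | ~p5   — simplify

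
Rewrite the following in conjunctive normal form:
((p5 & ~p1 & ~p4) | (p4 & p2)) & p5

(~p1 | p4) & (~p1 | p2) & (~p4 | p2) & p5

((p5 & ~p1 & ~p4) | (p4 & p2)) & p5
≡ (p5 | p4) & (p5 | p2) & (~p1 | p4) & (~p1 | p2) & (~p4 | p4) & (~p4 | p2) & p5   (distribute | over &)
≡ (~p1 | p4) & (~p1 | p2) & (~p4 | p2) & p5   (simplify)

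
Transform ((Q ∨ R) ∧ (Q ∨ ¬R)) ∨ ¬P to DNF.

((Q ∨ R) ∧ (Q ∨ ¬R)) ∨ ¬P
⇔ (Q ∧ Q) ∨ (Q ∧ ¬R) ∨ (R ∧ Q) ∨ (R ∧ ¬R) ∨ ¬P   [distribute ∧ over ∨]
⇔ Q ∨ ¬P   [simplify]

Q ∨ ¬P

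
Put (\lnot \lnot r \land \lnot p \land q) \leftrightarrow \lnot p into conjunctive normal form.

(p \lor r) \land (p \lor q)

(\lnot \lnot r \land \lnot p \land q) \leftrightarrow \lnot p
≡ ((\lnot \lnot r \land \lnot p \land q) \to \lnot p) \land (\lnot p \to (\lnot \lnot r \land \lnot p \land q))   [eliminate \leftrightarrow]
≡ (\lnot (\lnot \lnot r \land \lnot p \land q) \lor \lnot p) \land (\lnot p \to (\lnot \lnot r \land \lnot p \land q))   [eliminate \to]
≡ (\lnot (\lnot \lnot r \land \lnot p \land q) \lor \lnot p) \land (\lnot \lnot p \lor (\lnot \lnot r \land \lnot p \land q))   [eliminate \to]
≡ (\lnot \lnot \lnot r \lor \lnot \lnot p \lor \lnot q \lor \lnot p) \land (\lnot \lnot p \lor (\lnot \lnot r \land \lnot p \land q))   [De Morgan]
≡ (\lnot r \lor \lnot \lnot p \lor \lnot q \lor \lnot p) \land (\lnot \lnot p \lor (\lnot \lnot r \land \lnot p \land q))   [double negation]
≡ (\lnot r \lor p \lor \lnot q \lor \lnot p) \land (\lnot \lnot p \lor (\lnot \lnot r \land \lnot p \land q))   [double negation]
≡ (\lnot r \lor p \lor \lnot q \lor \lnot p) \land (p \lor (\lnot \lnot r \land \lnot p \land q))   [double negation]
≡ (\lnot r \lor p \lor \lnot q \lor \lnot p) \land (p \lor (r \land \lnot p \land q))   [double negation]
≡ (\lnot r \lor p \lor \lnot q \lor \lnot p) \land (p \lor r) \land (p \lor \lnot p) \land (p \lor q)   [distribute \lor over \land]
≡ (p \lor r) \land (p \lor q)   [simplify]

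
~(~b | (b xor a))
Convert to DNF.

~(~b | (b xor a))
= ~(~b | (b & ~a) | (~b & a))   [expand xor]
= ~~b & ~(b & ~a) & ~(~b & a)   [De Morgan]
= b & ~(b & ~a) & ~(~b & a)   [double negation]
= b & (~b | ~~a) & ~(~b & a)   [De Morgan]
= b & (~b | a) & ~(~b & a)   [double negation]
= b & (~b | a) & (~~b | ~a)   [De Morgan]
= b & (~b | a) & (b | ~a)   [double negation]
= (b & ~b & b) | (b & ~b & ~a) | (b & a & b) | (b & a & ~a)   [distribute & over |]
= b & a   [simplify]

b & a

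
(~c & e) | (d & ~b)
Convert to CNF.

(~c | d) & (~c | ~b) & (e | d) & (e | ~b)

(~c & e) | (d & ~b)
≡ (~c | d) & (~c | ~b) & (e | d) & (e | ~b)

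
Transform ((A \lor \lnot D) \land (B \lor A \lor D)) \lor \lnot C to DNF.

A \lor (\lnot D \land B) \lor \lnot C

((A \lor \lnot D) \land (B \lor A \lor D)) \lor \lnot C
= (A \land B) \lor (A \land A) \lor (A \land D) \lor (\lnot D \land B) \lor (\lnot D \land A) \lor (\lnot D \land D) \lor \lnot C   [distribute \land over \lor]
= A \lor (\lnot D \land B) \lor \lnot C   [simplify]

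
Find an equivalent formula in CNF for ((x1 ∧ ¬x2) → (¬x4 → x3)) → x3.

((x1 ∧ ¬x2) → (¬x4 → x3)) → x3
≡ ¬((x1 ∧ ¬x2) → (¬x4 → x3)) ∨ x3
≡ ¬(¬(x1 ∧ ¬x2) ∨ (¬x4 → x3)) ∨ x3
≡ ¬(¬(x1 ∧ ¬x2) ∨ ¬¬x4 ∨ x3) ∨ x3
≡ (¬¬(x1 ∧ ¬x2) ∧ ¬¬¬x4 ∧ ¬x3) ∨ x3
≡ (x1 ∧ ¬x2 ∧ ¬¬¬x4 ∧ ¬x3) ∨ x3
≡ (x1 ∧ ¬x2 ∧ ¬x4 ∧ ¬x3) ∨ x3
≡ (x1 ∨ x3) ∧ (¬x2 ∨ x3) ∧ (¬x4 ∨ x3) ∧ (¬x3 ∨ x3)
≡ (x1 ∨ x3) ∧ (¬x2 ∨ x3) ∧ (¬x4 ∨ x3)

(x1 ∨ x3) ∧ (¬x2 ∨ x3) ∧ (¬x4 ∨ x3)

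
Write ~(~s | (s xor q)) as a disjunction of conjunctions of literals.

~(~s | (s xor q))
≡ ~(~s | (s & ~q) | (~s & q))   (expand xor)
≡ ~~s & ~(s & ~q) & ~(~s & q)   (De Morgan)
≡ s & ~(s & ~q) & ~(~s & q)   (double negation)
≡ s & (~s | ~~q) & ~(~s & q)   (De Morgan)
≡ s & (~s | q) & ~(~s & q)   (double negation)
≡ s & (~s | q) & (~~s | ~q)   (De Morgan)
≡ s & (~s | q) & (s | ~q)   (double negation)
≡ (s & ~s & s) | (s & ~s & ~q) | (s & q & s) | (s & q & ~q)   (distribute & over |)
≡ s & q   (simplify)

s & q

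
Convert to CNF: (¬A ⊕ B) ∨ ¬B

(¬A ⊕ B) ∨ ¬B
≡ ((¬A ∨ B) ∧ ¬(¬A ∧ B)) ∨ ¬B   [expand ⊕]
≡ ((¬A ∨ B) ∧ (¬¬A ∨ ¬B)) ∨ ¬B   [De Morgan]
≡ ((¬A ∨ B) ∧ (A ∨ ¬B)) ∨ ¬B   [double negation]
≡ (¬A ∨ B ∨ ¬B) ∧ (A ∨ ¬B ∨ ¬B)   [distribute ∨ over ∧]
≡ A ∨ ¬B   [simplify]

A ∨ ¬B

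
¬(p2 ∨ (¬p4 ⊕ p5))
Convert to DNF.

¬(p2 ∨ (¬p4 ⊕ p5))
≡ ¬(p2 ∨ ¬p4 ∧ ¬p5 ∨ ¬¬p4 ∧ p5)   [expand ⊕]
≡ ¬p2 ∧ ¬(¬p4 ∧ ¬p5) ∧ ¬(¬¬p4 ∧ p5)   [De Morgan]
≡ ¬p2 ∧ (¬¬p4 ∨ ¬¬p5) ∧ ¬(¬¬p4 ∧ p5)   [De Morgan]
≡ ¬p2 ∧ (p4 ∨ ¬¬p5) ∧ ¬(¬¬p4 ∧ p5)   [double negation]
≡ ¬p2 ∧ (p4 ∨ p5) ∧ ¬(¬¬p4 ∧ p5)   [double negation]
≡ ¬p2 ∧ (p4 ∨ p5) ∧ (¬¬¬p4 ∨ ¬p5)   [De Morgan]
≡ ¬p2 ∧ (p4 ∨ p5) ∧ (¬p4 ∨ ¬p5)   [double negation]
≡ ¬p2 ∧ p4 ∧ ¬p4 ∨ ¬p2 ∧ p4 ∧ ¬p5 ∨ ¬p2 ∧ p5 ∧ ¬p4 ∨ ¬p2 ∧ p5 ∧ ¬p5   [distribute ∧ over ∨]
≡ ¬p2 ∧ p4 ∧ ¬p5 ∨ ¬p2 ∧ p5 ∧ ¬p4   [simplify]

¬p2 ∧ p4 ∧ ¬p5 ∨ ¬p2 ∧ p5 ∧ ¬p4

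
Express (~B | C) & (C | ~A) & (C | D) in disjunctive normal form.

(~B | C) & (C | ~A) & (C | D)
= (~B & C & C) | (~B & C & D) | (~B & ~A & C) | (~B & ~A & D) | (C & C & C) | (C & C & D) | (C & ~A & C) | (C & ~A & D)   [distribute & over |]
= (~B & ~A & D) | C   [simplify]

(~B & ~A & D) | C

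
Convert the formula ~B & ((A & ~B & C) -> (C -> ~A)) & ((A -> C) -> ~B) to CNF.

~B & (~A | B | ~C)

~B & ((A & ~B & C) -> (C -> ~A)) & ((A -> C) -> ~B)
≡ ~B & (~(A & ~B & C) | (C -> ~A)) & ((A -> C) -> ~B)
≡ ~B & (~(A & ~B & C) | ~C | ~A) & ((A -> C) -> ~B)
≡ ~B & (~(A & ~B & C) | ~C | ~A) & (~(A -> C) | ~B)
≡ ~B & (~(A & ~B & C) | ~C | ~A) & (~(~A | C) | ~B)
≡ ~B & (~A | ~~B | ~C | ~C | ~A) & (~(~A | C) | ~B)
≡ ~B & (~A | B | ~C | ~C | ~A) & (~(~A | C) | ~B)
≡ ~B & (~A | B | ~C | ~C | ~A) & ((~~A & ~C) | ~B)
≡ ~B & (~A | B | ~C | ~C | ~A) & ((A & ~C) | ~B)
≡ ~B & (~A | B | ~C | ~C | ~A) & (A | ~B) & (~C | ~B)
≡ ~B & (~A | B | ~C)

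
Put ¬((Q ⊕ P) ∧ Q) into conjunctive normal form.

¬((Q ⊕ P) ∧ Q)
= ¬((Q ∨ P) ∧ ¬(Q ∧ P) ∧ Q)   [expand ⊕]
= ¬(Q ∨ P) ∨ ¬¬(Q ∧ P) ∨ ¬Q   [De Morgan]
= (¬Q ∧ ¬P) ∨ ¬¬(Q ∧ P) ∨ ¬Q   [De Morgan]
= (¬Q ∧ ¬P) ∨ (Q ∧ P) ∨ ¬Q   [double negation]
= (¬Q ∨ Q ∨ ¬Q) ∧ (¬Q ∨ P ∨ ¬Q) ∧ (¬P ∨ Q ∨ ¬Q) ∧ (¬P ∨ P ∨ ¬Q)   [distribute ∨ over ∧]
= ¬Q ∨ P   [simplify]

¬Q ∨ P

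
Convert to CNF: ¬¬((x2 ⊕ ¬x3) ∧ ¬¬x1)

(x2 ∨ ¬x3) ∧ (¬x2 ∨ x3) ∧ x1

¬¬((x2 ⊕ ¬x3) ∧ ¬¬x1)
≡ ¬¬((x2 ∨ ¬x3) ∧ ¬(x2 ∧ ¬x3) ∧ ¬¬x1)   [expand ⊕]
≡ (x2 ∨ ¬x3) ∧ ¬(x2 ∧ ¬x3) ∧ ¬¬x1   [double negation]
≡ (x2 ∨ ¬x3) ∧ (¬x2 ∨ ¬¬x3) ∧ ¬¬x1   [De Morgan]
≡ (x2 ∨ ¬x3) ∧ (¬x2 ∨ x3) ∧ ¬¬x1   [double negation]
≡ (x2 ∨ ¬x3) ∧ (¬x2 ∨ x3) ∧ x1   [double negation]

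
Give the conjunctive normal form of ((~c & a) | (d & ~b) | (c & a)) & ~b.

((~c & a) | (d & ~b) | (c & a)) & ~b
≡ (~c | d | c) & (~c | d | a) & (~c | ~b | c) & (~c | ~b | a) & (a | d | c) & (a | d | a) & (a | ~b | c) & (a | ~b | a) & ~b
≡ (a | d) & ~b

(a | d) & ~b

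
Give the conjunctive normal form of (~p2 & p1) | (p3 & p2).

(~p2 | p3) & (p1 | p3) & (p1 | p2)

(~p2 & p1) | (p3 & p2)
⇔ (~p2 | p3) & (~p2 | p2) & (p1 | p3) & (p1 | p2)   [distribute | over &]
⇔ (~p2 | p3) & (p1 | p3) & (p1 | p2)   [simplify]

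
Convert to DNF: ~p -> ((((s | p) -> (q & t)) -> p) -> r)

p | (~s & ~p) | (q & t & ~p) | r

~p -> ((((s | p) -> (q & t)) -> p) -> r)
= ~~p | ((((s | p) -> (q & t)) -> p) -> r)   [eliminate ->]
= ~~p | ~(((s | p) -> (q & t)) -> p) | r   [eliminate ->]
= ~~p | ~(~((s | p) -> (q & t)) | p) | r   [eliminate ->]
= ~~p | ~(~(~(s | p) | (q & t)) | p) | r   [eliminate ->]
= p | ~(~(~(s | p) | (q & t)) | p) | r   [double negation]
= p | (~~(~(s | p) | (q & t)) & ~p) | r   [De Morgan]
= p | ((~(s | p) | (q & t)) & ~p) | r   [double negation]
= p | (((~s & ~p) | (q & t)) & ~p) | r   [De Morgan]
= p | (~s & ~p & ~p) | (q & t & ~p) | r   [distribute & over |]
= p | (~s & ~p) | (q & t & ~p) | r   [simplify]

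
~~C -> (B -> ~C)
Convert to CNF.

~~C -> (B -> ~C)
⇔ ~~~C | (B -> ~C)   [eliminate ->]
⇔ ~~~C | ~B | ~C   [eliminate ->]
⇔ ~C | ~B | ~C   [double negation]
⇔ ~C | ~B   [simplify]

~C | ~B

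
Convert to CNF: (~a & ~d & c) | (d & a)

(~a | d) & (~d | a) & (c | d) & (c | a)

(~a & ~d & c) | (d & a)
⇔ (~a | d) & (~a | a) & (~d | d) & (~d | a) & (c | d) & (c | a)   [distribute | over &]
⇔ (~a | d) & (~d | a) & (c | d) & (c | a)   [simplify]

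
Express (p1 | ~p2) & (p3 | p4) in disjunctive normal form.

(p1 & p3) | (p1 & p4) | (~p2 & p3) | (~p2 & p4)

(p1 | ~p2) & (p3 | p4)
⇔ (p1 & p3) | (p1 & p4) | (~p2 & p3) | (~p2 & p4)   [distribute & over |]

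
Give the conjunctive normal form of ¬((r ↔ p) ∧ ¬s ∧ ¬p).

¬((r ↔ p) ∧ ¬s ∧ ¬p)
⇔ ¬((r → p) ∧ (p → r) ∧ ¬s ∧ ¬p)   (eliminate ↔)
⇔ ¬((¬r ∨ p) ∧ (p → r) ∧ ¬s ∧ ¬p)   (eliminate →)
⇔ ¬((¬r ∨ p) ∧ (¬p ∨ r) ∧ ¬s ∧ ¬p)   (eliminate →)
⇔ ¬(¬r ∨ p) ∨ ¬(¬p ∨ r) ∨ ¬¬s ∨ ¬¬p   (De Morgan)
⇔ (¬¬r ∧ ¬p) ∨ ¬(¬p ∨ r) ∨ ¬¬s ∨ ¬¬p   (De Morgan)
⇔ (r ∧ ¬p) ∨ ¬(¬p ∨ r) ∨ ¬¬s ∨ ¬¬p   (double negation)
⇔ (r ∧ ¬p) ∨ (¬¬p ∧ ¬r) ∨ ¬¬s ∨ ¬¬p   (De Morgan)
⇔ (r ∧ ¬p) ∨ (p ∧ ¬r) ∨ ¬¬s ∨ ¬¬p   (double negation)
⇔ (r ∧ ¬p) ∨ (p ∧ ¬r) ∨ s ∨ ¬¬p   (double negation)
⇔ (r ∧ ¬p) ∨ (p ∧ ¬r) ∨ s ∨ p   (double negation)
⇔ (r ∨ p ∨ s ∨ p) ∧ (r ∨ ¬r ∨ s ∨ p) ∧ (¬p ∨ p ∨ s ∨ p) ∧ (¬p ∨ ¬r ∨ s ∨ p)   (distribute ∨ over ∧)
⇔ r ∨ p ∨ s   (simplify)

r ∨ p ∨ s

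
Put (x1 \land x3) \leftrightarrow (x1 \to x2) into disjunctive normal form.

(\lnot x3 \land x1 \land \lnot x2) \lor (x2 \land x1 \land x3)

(x1 \land x3) \leftrightarrow (x1 \to x2)
≡ ((x1 \land x3) \to (x1 \to x2)) \land ((x1 \to x2) \to (x1 \land x3))   — eliminate \leftrightarrow
≡ (\lnot (x1 \land x3) \lor (x1 \to x2)) \land ((x1 \to x2) \to (x1 \land x3))   — eliminate \to
≡ (\lnot (x1 \land x3) \lor \lnot x1 \lor x2) \land ((x1 \to x2) \to (x1 \land x3))   — eliminate \to
≡ (\lnot (x1 \land x3) \lor \lnot x1 \lor x2) \land (\lnot (x1 \to x2) \lor (x1 \land x3))   — eliminate \to
≡ (\lnot (x1 \land x3) \lor \lnot x1 \lor x2) \land (\lnot (\lnot x1 \lor x2) \lor (x1 \land x3))   — eliminate \to
≡ (\lnot x1 \lor \lnot x3 \lor \lnot x1 \lor x2) \land (\lnot (\lnot x1 \lor x2) \lor (x1 \land x3))   — De Morgan
≡ (\lnot x1 \lor \lnot x3 \lor \lnot x1 \lor x2) \land ((\lnot \lnot x1 \land \lnot x2) \lor (x1 \land x3))   — De Morgan
≡ (\lnot x1 \lor \lnot x3 \lor \lnot x1 \lor x2) \land ((x1 \land \lnot x2) \lor (x1 \land x3))   — double negation
≡ (\lnot x1 \land x1 \land \lnot x2) \lor (\lnot x1 \land x1 \land x3) \lor (\lnot x3 \land x1 \land \lnot x2) \lor (\lnot x3 \land x1 \land x3) \lor (\lnot x1 \land x1 \land \lnot x2) \lor (\lnot x1 \land x1 \land x3) \lor (x2 \land x1 \land \lnot x2) \lor (x2 \land x1 \land x3)   — distribute \land over \lor
≡ (\lnot x3 \land x1 \land \lnot x2) \lor (x2 \land x1 \land x3)   — simplify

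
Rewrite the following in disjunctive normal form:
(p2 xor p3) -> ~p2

(p3 & p2) | ~p2

(p2 xor p3) -> ~p2
= ~(p2 xor p3) | ~p2   [eliminate ->]
= ~((p2 & ~p3) | (~p2 & p3)) | ~p2   [expand xor]
= (~(p2 & ~p3) & ~(~p2 & p3)) | ~p2   [De Morgan]
= ((~p2 | ~~p3) & ~(~p2 & p3)) | ~p2   [De Morgan]
= ((~p2 | p3) & ~(~p2 & p3)) | ~p2   [double negation]
= ((~p2 | p3) & (~~p2 | ~p3)) | ~p2   [De Morgan]
= ((~p2 | p3) & (p2 | ~p3)) | ~p2   [double negation]
= (~p2 & p2) | (~p2 & ~p3) | (p3 & p2) | (p3 & ~p3) | ~p2   [distribute & over |]
= (p3 & p2) | ~p2   [simplify]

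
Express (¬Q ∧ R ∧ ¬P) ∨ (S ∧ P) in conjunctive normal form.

(¬Q ∧ R ∧ ¬P) ∨ (S ∧ P)
≡ (¬Q ∨ S) ∧ (¬Q ∨ P) ∧ (R ∨ S) ∧ (R ∨ P) ∧ (¬P ∨ S) ∧ (¬P ∨ P)
≡ (¬Q ∨ S) ∧ (¬Q ∨ P) ∧ (R ∨ S) ∧ (R ∨ P) ∧ (¬P ∨ S)

(¬Q ∨ S) ∧ (¬Q ∨ P) ∧ (R ∨ S) ∧ (R ∨ P) ∧ (¬P ∨ S)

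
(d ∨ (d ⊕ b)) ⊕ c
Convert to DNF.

(d ∧ ¬c) ∨ (¬d ∧ b ∧ ¬c) ∨ (¬d ∧ ¬b ∧ c)

(d ∨ (d ⊕ b)) ⊕ c
= ((d ∨ (d ⊕ b)) ∧ ¬c) ∨ (¬(d ∨ (d ⊕ b)) ∧ c)   (expand ⊕)
= ((d ∨ (d ∧ ¬b) ∨ (¬d ∧ b)) ∧ ¬c) ∨ (¬(d ∨ (d ⊕ b)) ∧ c)   (expand ⊕)
= ((d ∨ (d ∧ ¬b) ∨ (¬d ∧ b)) ∧ ¬c) ∨ (¬(d ∨ (d ∧ ¬b) ∨ (¬d ∧ b)) ∧ c)   (expand ⊕)
= ((d ∨ (d ∧ ¬b) ∨ (¬d ∧ b)) ∧ ¬c) ∨ (¬d ∧ ¬(d ∧ ¬b) ∧ ¬(¬d ∧ b) ∧ c)   (De Morgan)
= ((d ∨ (d ∧ ¬b) ∨ (¬d ∧ b)) ∧ ¬c) ∨ (¬d ∧ (¬d ∨ ¬¬b) ∧ ¬(¬d ∧ b) ∧ c)   (De Morgan)
= ((d ∨ (d ∧ ¬b) ∨ (¬d ∧ b)) ∧ ¬c) ∨ (¬d ∧ (¬d ∨ b) ∧ ¬(¬d ∧ b) ∧ c)   (double negation)
= ((d ∨ (d ∧ ¬b) ∨ (¬d ∧ b)) ∧ ¬c) ∨ (¬d ∧ (¬d ∨ b) ∧ (¬¬d ∨ ¬b) ∧ c)   (De Morgan)
= ((d ∨ (d ∧ ¬b) ∨ (¬d ∧ b)) ∧ ¬c) ∨ (¬d ∧ (¬d ∨ b) ∧ (d ∨ ¬b) ∧ c)   (double negation)
= (d ∧ ¬c) ∨ (d ∧ ¬b ∧ ¬c) ∨ (¬d ∧ b ∧ ¬c) ∨ (¬d ∧ ¬d ∧ d ∧ c) ∨ (¬d ∧ ¬d ∧ ¬b ∧ c) ∨ (¬d ∧ b ∧ d ∧ c) ∨ (¬d ∧ b ∧ ¬b ∧ c)   (distribute ∧ over ∨)
= (d ∧ ¬c) ∨ (¬d ∧ b ∧ ¬c) ∨ (¬d ∧ ¬b ∧ c)   (simplify)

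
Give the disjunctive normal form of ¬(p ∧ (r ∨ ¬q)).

¬p ∨ (¬r ∧ q)

¬(p ∧ (r ∨ ¬q))
⇔ ¬p ∨ ¬(r ∨ ¬q)   [De Morgan]
⇔ ¬p ∨ (¬r ∧ ¬¬q)   [De Morgan]
⇔ ¬p ∨ (¬r ∧ q)   [double negation]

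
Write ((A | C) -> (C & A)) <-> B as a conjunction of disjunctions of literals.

(A | C | B) & (~C | ~A | B) & (~B | ~A | C) & (~B | ~C | A)

((A | C) -> (C & A)) <-> B
= (((A | C) -> (C & A)) -> B) & (B -> ((A | C) -> (C & A)))   — eliminate <->
= (~((A | C) -> (C & A)) | B) & (B -> ((A | C) -> (C & A)))   — eliminate ->
= (~(~(A | C) | (C & A)) | B) & (B -> ((A | C) -> (C & A)))   — eliminate ->
= (~(~(A | C) | (C & A)) | B) & (~B | ((A | C) -> (C & A)))   — eliminate ->
= (~(~(A | C) | (C & A)) | B) & (~B | ~(A | C) | (C & A))   — eliminate ->
= ((~~(A | C) & ~(C & A)) | B) & (~B | ~(A | C) | (C & A))   — De Morgan
= (((A | C) & ~(C & A)) | B) & (~B | ~(A | C) | (C & A))   — double negation
= (((A | C) & (~C | ~A)) | B) & (~B | ~(A | C) | (C & A))   — De Morgan
= (((A | C) & (~C | ~A)) | B) & (~B | (~A & ~C) | (C & A))   — De Morgan
= (A | C | B) & (~C | ~A | B) & (~B | ~A | C) & (~B | ~A | A) & (~B | ~C | C) & (~B | ~C | A)   — distribute | over &
= (A | C | B) & (~C | ~A | B) & (~B | ~A | C) & (~B | ~C | A)   — simplify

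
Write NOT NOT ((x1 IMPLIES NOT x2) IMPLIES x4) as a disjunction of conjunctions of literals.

(x1 AND x2) OR x4

NOT NOT ((x1 IMPLIES NOT x2) IMPLIES x4)
⇔ NOT NOT (NOT (x1 IMPLIES NOT x2) OR x4)   (eliminate IMPLIES)
⇔ NOT NOT (NOT (NOT x1 OR NOT x2) OR x4)   (eliminate IMPLIES)
⇔ NOT (NOT x1 OR NOT x2) OR x4   (double negation)
⇔ (NOT NOT x1 AND NOT NOT x2) OR x4   (De Morgan)
⇔ (x1 AND NOT NOT x2) OR x4   (double negation)
⇔ (x1 AND x2) OR x4   (double negation)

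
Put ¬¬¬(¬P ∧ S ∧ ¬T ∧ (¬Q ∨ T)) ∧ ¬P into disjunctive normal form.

(¬S ∧ ¬P) ∨ (T ∧ ¬P) ∨ (Q ∧ ¬T ∧ ¬P)

¬¬¬(¬P ∧ S ∧ ¬T ∧ (¬Q ∨ T)) ∧ ¬P
≡ ¬(¬P ∧ S ∧ ¬T ∧ (¬Q ∨ T)) ∧ ¬P   [double negation]
≡ (¬¬P ∨ ¬S ∨ ¬¬T ∨ ¬(¬Q ∨ T)) ∧ ¬P   [De Morgan]
≡ (P ∨ ¬S ∨ ¬¬T ∨ ¬(¬Q ∨ T)) ∧ ¬P   [double negation]
≡ (P ∨ ¬S ∨ T ∨ ¬(¬Q ∨ T)) ∧ ¬P   [double negation]
≡ (P ∨ ¬S ∨ T ∨ (¬¬Q ∧ ¬T)) ∧ ¬P   [De Morgan]
≡ (P ∨ ¬S ∨ T ∨ (Q ∧ ¬T)) ∧ ¬P   [double negation]
≡ (P ∧ ¬P) ∨ (¬S ∧ ¬P) ∨ (T ∧ ¬P) ∨ (Q ∧ ¬T ∧ ¬P)   [distribute ∧ over ∨]
≡ (¬S ∧ ¬P) ∨ (T ∧ ¬P) ∨ (Q ∧ ¬T ∧ ¬P)   [simplify]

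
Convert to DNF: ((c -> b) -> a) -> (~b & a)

(~c & ~a) | (b & ~a) | (~b & a)

((c -> b) -> a) -> (~b & a)
⇔ ~((c -> b) -> a) | (~b & a)   [eliminate ->]
⇔ ~(~(c -> b) | a) | (~b & a)   [eliminate ->]
⇔ ~(~(~c | b) | a) | (~b & a)   [eliminate ->]
⇔ (~~(~c | b) & ~a) | (~b & a)   [De Morgan]
⇔ ((~c | b) & ~a) | (~b & a)   [double negation]
⇔ (~c & ~a) | (b & ~a) | (~b & a)   [distribute & over |]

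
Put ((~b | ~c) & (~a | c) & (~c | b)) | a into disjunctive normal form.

((~b | ~c) & (~a | c) & (~c | b)) | a
= (~b & ~a & ~c) | (~b & ~a & b) | (~b & c & ~c) | (~b & c & b) | (~c & ~a & ~c) | (~c & ~a & b) | (~c & c & ~c) | (~c & c & b) | a   (distribute & over |)
= (~c & ~a) | a   (simplify)

(~c & ~a) | a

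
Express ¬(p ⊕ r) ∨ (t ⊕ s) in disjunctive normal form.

¬(p ⊕ r) ∨ (t ⊕ s)
⇔ ¬((p ∧ ¬r) ∨ (¬p ∧ r)) ∨ (t ⊕ s)   [expand ⊕]
⇔ ¬((p ∧ ¬r) ∨ (¬p ∧ r)) ∨ (t ∧ ¬s) ∨ (¬t ∧ s)   [expand ⊕]
⇔ (¬(p ∧ ¬r) ∧ ¬(¬p ∧ r)) ∨ (t ∧ ¬s) ∨ (¬t ∧ s)   [De Morgan]
⇔ ((¬p ∨ ¬¬r) ∧ ¬(¬p ∧ r)) ∨ (t ∧ ¬s) ∨ (¬t ∧ s)   [De Morgan]
⇔ ((¬p ∨ r) ∧ ¬(¬p ∧ r)) ∨ (t ∧ ¬s) ∨ (¬t ∧ s)   [double negation]
⇔ ((¬p ∨ r) ∧ (¬¬p ∨ ¬r)) ∨ (t ∧ ¬s) ∨ (¬t ∧ s)   [De Morgan]
⇔ ((¬p ∨ r) ∧ (p ∨ ¬r)) ∨ (t ∧ ¬s) ∨ (¬t ∧ s)   [double negation]
⇔ (¬p ∧ p) ∨ (¬p ∧ ¬r) ∨ (r ∧ p) ∨ (r ∧ ¬r) ∨ (t ∧ ¬s) ∨ (¬t ∧ s)   [distribute ∧ over ∨]
⇔ (¬p ∧ ¬r) ∨ (r ∧ p) ∨ (t ∧ ¬s) ∨ (¬t ∧ s)   [simplify]

(¬p ∧ ¬r) ∨ (r ∧ p) ∨ (t ∧ ¬s) ∨ (¬t ∧ s)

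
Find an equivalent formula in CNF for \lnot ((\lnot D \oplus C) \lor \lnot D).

(\lnot C \lor \lnot D) \land D

\lnot ((\lnot D \oplus C) \lor \lnot D)
⇔ \lnot ((\lnot D \lor C) \land \lnot (\lnot D \land C) \lor \lnot D)   [expand \oplus]
⇔ \lnot ((\lnot D \lor C) \land \lnot (\lnot D \land C)) \land \lnot \lnot D   [De Morgan]
⇔ (\lnot (\lnot D \lor C) \lor \lnot \lnot (\lnot D \land C)) \land \lnot \lnot D   [De Morgan]
⇔ (\lnot \lnot D \land \lnot C \lor \lnot \lnot (\lnot D \land C)) \land \lnot \lnot D   [De Morgan]
⇔ (D \land \lnot C \lor \lnot \lnot (\lnot D \land C)) \land \lnot \lnot D   [double negation]
⇔ (D \land \lnot C \lor \lnot D \land C) \land \lnot \lnot D   [double negation]
⇔ (D \land \lnot C \lor \lnot D \land C) \land D   [double negation]
⇔ (D \lor \lnot D) \land (D \lor C) \land (\lnot C \lor \lnot D) \land (\lnot C \lor C) \land D   [distribute \lor over \land]
⇔ (\lnot C \lor \lnot D) \land D   [simplify]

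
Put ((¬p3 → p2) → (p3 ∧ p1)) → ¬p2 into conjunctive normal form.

¬p3 ∨ ¬p1 ∨ ¬p2

((¬p3 → p2) → (p3 ∧ p1)) → ¬p2
≡ ¬((¬p3 → p2) → (p3 ∧ p1)) ∨ ¬p2   [eliminate →]
≡ ¬(¬(¬p3 → p2) ∨ (p3 ∧ p1)) ∨ ¬p2   [eliminate →]
≡ ¬(¬(¬¬p3 ∨ p2) ∨ (p3 ∧ p1)) ∨ ¬p2   [eliminate →]
≡ (¬¬(¬¬p3 ∨ p2) ∧ ¬(p3 ∧ p1)) ∨ ¬p2   [De Morgan]
≡ ((¬¬p3 ∨ p2) ∧ ¬(p3 ∧ p1)) ∨ ¬p2   [double negation]
≡ ((p3 ∨ p2) ∧ ¬(p3 ∧ p1)) ∨ ¬p2   [double negation]
≡ ((p3 ∨ p2) ∧ (¬p3 ∨ ¬p1)) ∨ ¬p2   [De Morgan]
≡ (p3 ∨ p2 ∨ ¬p2) ∧ (¬p3 ∨ ¬p1 ∨ ¬p2)   [distribute ∨ over ∧]
≡ ¬p3 ∨ ¬p1 ∨ ¬p2   [simplify]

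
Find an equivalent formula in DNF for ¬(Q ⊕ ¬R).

(¬Q ∧ R) ∨ (¬R ∧ Q)

¬(Q ⊕ ¬R)
≡ ¬((Q ∧ ¬¬R) ∨ (¬Q ∧ ¬R))   [expand ⊕]
≡ ¬(Q ∧ ¬¬R) ∧ ¬(¬Q ∧ ¬R)   [De Morgan]
≡ (¬Q ∨ ¬¬¬R) ∧ ¬(¬Q ∧ ¬R)   [De Morgan]
≡ (¬Q ∨ ¬R) ∧ ¬(¬Q ∧ ¬R)   [double negation]
≡ (¬Q ∨ ¬R) ∧ (¬¬Q ∨ ¬¬R)   [De Morgan]
≡ (¬Q ∨ ¬R) ∧ (Q ∨ ¬¬R)   [double negation]
≡ (¬Q ∨ ¬R) ∧ (Q ∨ R)   [double negation]
≡ (¬Q ∧ Q) ∨ (¬Q ∧ R) ∨ (¬R ∧ Q) ∨ (¬R ∧ R)   [distribute ∧ over ∨]
≡ (¬Q ∧ R) ∨ (¬R ∧ Q)   [simplify]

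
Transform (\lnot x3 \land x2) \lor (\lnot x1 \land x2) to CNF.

(\lnot x3 \land x2) \lor (\lnot x1 \land x2)
≡ (\lnot x3 \lor \lnot x1) \land (\lnot x3 \lor x2) \land (x2 \lor \lnot x1) \land (x2 \lor x2)   (distribute \lor over \land)
≡ (\lnot x3 \lor \lnot x1) \land x2   (simplify)

(\lnot x3 \lor \lnot x1) \land x2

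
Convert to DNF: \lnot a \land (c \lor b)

\lnot a \land (c \lor b)
≡ (\lnot a \land c) \lor (\lnot a \land b)   — distribute \land over \lor

(\lnot a \land c) \lor (\lnot a \land b)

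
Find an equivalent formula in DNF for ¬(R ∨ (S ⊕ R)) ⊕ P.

¬R ∧ ¬S ∧ ¬P ∨ R ∧ P ∨ S ∧ ¬R ∧ P

¬(R ∨ (S ⊕ R)) ⊕ P
= ¬(R ∨ (S ⊕ R)) ∧ ¬P ∨ ¬¬(R ∨ (S ⊕ R)) ∧ P   (expand ⊕)
= ¬(R ∨ S ∧ ¬R ∨ ¬S ∧ R) ∧ ¬P ∨ ¬¬(R ∨ (S ⊕ R)) ∧ P   (expand ⊕)
= ¬(R ∨ S ∧ ¬R ∨ ¬S ∧ R) ∧ ¬P ∨ ¬¬(R ∨ S ∧ ¬R ∨ ¬S ∧ R) ∧ P   (expand ⊕)
= ¬R ∧ ¬(S ∧ ¬R) ∧ ¬(¬S ∧ R) ∧ ¬P ∨ ¬¬(R ∨ S ∧ ¬R ∨ ¬S ∧ R) ∧ P   (De Morgan)
= ¬R ∧ (¬S ∨ ¬¬R) ∧ ¬(¬S ∧ R) ∧ ¬P ∨ ¬¬(R ∨ S ∧ ¬R ∨ ¬S ∧ R) ∧ P   (De Morgan)
= ¬R ∧ (¬S ∨ R) ∧ ¬(¬S ∧ R) ∧ ¬P ∨ ¬¬(R ∨ S ∧ ¬R ∨ ¬S ∧ R) ∧ P   (double negation)
= ¬R ∧ (¬S ∨ R) ∧ (¬¬S ∨ ¬R) ∧ ¬P ∨ ¬¬(R ∨ S ∧ ¬R ∨ ¬S ∧ R) ∧ P   (De Morgan)
= ¬R ∧ (¬S ∨ R) ∧ (S ∨ ¬R) ∧ ¬P ∨ ¬¬(R ∨ S ∧ ¬R ∨ ¬S ∧ R) ∧ P   (double negation)
= ¬R ∧ (¬S ∨ R) ∧ (S ∨ ¬R) ∧ ¬P ∨ (R ∨ S ∧ ¬R ∨ ¬S ∧ R) ∧ P   (double negation)
= ¬R ∧ ¬S ∧ S ∧ ¬P ∨ ¬R ∧ ¬S ∧ ¬R ∧ ¬P ∨ ¬R ∧ R ∧ S ∧ ¬P ∨ ¬R ∧ R ∧ ¬R ∧ ¬P ∨ R ∧ P ∨ S ∧ ¬R ∧ P ∨ ¬S ∧ R ∧ P   (distribute ∧ over ∨)
= ¬R ∧ ¬S ∧ ¬P ∨ R ∧ P ∨ S ∧ ¬R ∧ P   (simplify)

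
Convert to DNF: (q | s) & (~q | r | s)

(q & r) | s

(q | s) & (~q | r | s)
⇔ (q & ~q) | (q & r) | (q & s) | (s & ~q) | (s & r) | (s & s)
⇔ (q & r) | s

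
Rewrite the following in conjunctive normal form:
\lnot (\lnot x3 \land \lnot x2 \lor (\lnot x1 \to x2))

(x3 \lor x2) \land \lnot x1 \land \lnot x2

\lnot (\lnot x3 \land \lnot x2 \lor (\lnot x1 \to x2))
≡ \lnot (\lnot x3 \land \lnot x2 \lor \lnot \lnot x1 \lor x2)   — eliminate \to
≡ \lnot (\lnot x3 \land \lnot x2) \land \lnot \lnot \lnot x1 \land \lnot x2   — De Morgan
≡ (\lnot \lnot x3 \lor \lnot \lnot x2) \land \lnot \lnot \lnot x1 \land \lnot x2   — De Morgan
≡ (x3 \lor \lnot \lnot x2) \land \lnot \lnot \lnot x1 \land \lnot x2   — double negation
≡ (x3 \lor x2) \land \lnot \lnot \lnot x1 \land \lnot x2   — double negation
≡ (x3 \lor x2) \land \lnot x1 \land \lnot x2   — double negation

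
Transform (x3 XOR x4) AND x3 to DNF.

x3 AND NOT x4

(x3 XOR x4) AND x3
≡ ((x3 AND NOT x4) OR (NOT x3 AND x4)) AND x3
≡ (x3 AND NOT x4 AND x3) OR (NOT x3 AND x4 AND x3)
≡ x3 AND NOT x4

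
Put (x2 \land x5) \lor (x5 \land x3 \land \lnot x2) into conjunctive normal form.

(x2 \land x5) \lor (x5 \land x3 \land \lnot x2)
⇔ (x2 \lor x5) \land (x2 \lor x3) \land (x2 \lor \lnot x2) \land (x5 \lor x5) \land (x5 \lor x3) \land (x5 \lor \lnot x2)   (distribute \lor over \land)
⇔ (x2 \lor x3) \land x5   (simplify)

(x2 \lor x3) \land x5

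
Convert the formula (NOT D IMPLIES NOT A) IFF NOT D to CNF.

NOT D AND (D OR NOT A)

(NOT D IMPLIES NOT A) IFF NOT D
≡ ((NOT D IMPLIES NOT A) IMPLIES NOT D) AND (NOT D IMPLIES (NOT D IMPLIES NOT A))   — eliminate IFF
≡ (NOT (NOT D IMPLIES NOT A) OR NOT D) AND (NOT D IMPLIES (NOT D IMPLIES NOT A))   — eliminate IMPLIES
≡ (NOT (NOT NOT D OR NOT A) OR NOT D) AND (NOT D IMPLIES (NOT D IMPLIES NOT A))   — eliminate IMPLIES
≡ (NOT (NOT NOT D OR NOT A) OR NOT D) AND (NOT NOT D OR (NOT D IMPLIES NOT A))   — eliminate IMPLIES
≡ (NOT (NOT NOT D OR NOT A) OR NOT D) AND (NOT NOT D OR NOT NOT D OR NOT A)   — eliminate IMPLIES
≡ ((NOT NOT NOT D AND NOT NOT A) OR NOT D) AND (NOT NOT D OR NOT NOT D OR NOT A)   — De Morgan
≡ ((NOT D AND NOT NOT A) OR NOT D) AND (NOT NOT D OR NOT NOT D OR NOT A)   — double negation
≡ ((NOT D AND A) OR NOT D) AND (NOT NOT D OR NOT NOT D OR NOT A)   — double negation
≡ ((NOT D AND A) OR NOT D) AND (D OR NOT NOT D OR NOT A)   — double negation
≡ ((NOT D AND A) OR NOT D) AND (D OR D OR NOT A)   — double negation
≡ (NOT D OR NOT D) AND (A OR NOT D) AND (D OR D OR NOT A)   — distribute OR over AND
≡ NOT D AND (D OR NOT A)   — simplify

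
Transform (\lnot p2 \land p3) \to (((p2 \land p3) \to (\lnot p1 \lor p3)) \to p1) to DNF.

(\lnot p2 \land p3) \to (((p2 \land p3) \to (\lnot p1 \lor p3)) \to p1)
≡ \lnot (\lnot p2 \land p3) \lor (((p2 \land p3) \to (\lnot p1 \lor p3)) \to p1)   — eliminate \to
≡ \lnot (\lnot p2 \land p3) \lor \lnot ((p2 \land p3) \to (\lnot p1 \lor p3)) \lor p1   — eliminate \to
≡ \lnot (\lnot p2 \land p3) \lor \lnot (\lnot (p2 \land p3) \lor \lnot p1 \lor p3) \lor p1   — eliminate \to
≡ \lnot \lnot p2 \lor \lnot p3 \lor \lnot (\lnot (p2 \land p3) \lor \lnot p1 \lor p3) \lor p1   — De Morgan
≡ p2 \lor \lnot p3 \lor \lnot (\lnot (p2 \land p3) \lor \lnot p1 \lor p3) \lor p1   — double negation
≡ p2 \lor \lnot p3 \lor (\lnot \lnot (p2 \land p3) \land \lnot \lnot p1 \land \lnot p3) \lor p1   — De Morgan
≡ p2 \lor \lnot p3 \lor (p2 \land p3 \land \lnot \lnot p1 \land \lnot p3) \lor p1   — double negation
≡ p2 \lor \lnot p3 \lor (p2 \land p3 \land p1 \land \lnot p3) \lor p1   — double negation
≡ p2 \lor \lnot p3 \lor p1   — simplify

p2 \lor \lnot p3 \lor p1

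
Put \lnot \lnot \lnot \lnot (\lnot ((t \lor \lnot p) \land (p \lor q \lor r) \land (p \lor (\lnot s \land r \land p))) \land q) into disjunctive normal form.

\lnot \lnot \lnot \lnot (\lnot ((t \lor \lnot p) \land (p \lor q \lor r) \land (p \lor (\lnot s \land r \land p))) \land q)
≡ \lnot \lnot (\lnot ((t \lor \lnot p) \land (p \lor q \lor r) \land (p \lor (\lnot s \land r \land p))) \land q)   (double negation)
≡ \lnot ((t \lor \lnot p) \land (p \lor q \lor r) \land (p \lor (\lnot s \land r \land p))) \land q   (double negation)
≡ (\lnot (t \lor \lnot p) \lor \lnot (p \lor q \lor r) \lor \lnot (p \lor (\lnot s \land r \land p))) \land q   (De Morgan)
≡ ((\lnot t \land \lnot \lnot p) \lor \lnot (p \lor q \lor r) \lor \lnot (p \lor (\lnot s \land r \land p))) \land q   (De Morgan)
≡ ((\lnot t \land p) \lor \lnot (p \lor q \lor r) \lor \lnot (p \lor (\lnot s \land r \land p))) \land q   (double negation)
≡ ((\lnot t \land p) \lor (\lnot p \land \lnot q \land \lnot r) \lor \lnot (p \lor (\lnot s \land r \land p))) \land q   (De Morgan)
≡ ((\lnot t \land p) \lor (\lnot p \land \lnot q \land \lnot r) \lor (\lnot p \land \lnot (\lnot s \land r \land p))) \land q   (De Morgan)
≡ ((\lnot t \land p) \lor (\lnot p \land \lnot q \land \lnot r) \lor (\lnot p \land (\lnot \lnot s \lor \lnot r \lor \lnot p))) \land q   (De Morgan)
≡ ((\lnot t \land p) \lor (\lnot p \land \lnot q \land \lnot r) \lor (\lnot p \land (s \lor \lnot r \lor \lnot p))) \land q   (double negation)
≡ (\lnot t \land p \land q) \lor (\lnot p \land \lnot q \land \lnot r \land q) \lor (\lnot p \land s \land q) \lor (\lnot p \land \lnot r \land q) \lor (\lnot p \land \lnot p \land q)   (distribute \land over \lor)
≡ (\lnot t \land p \land q) \lor (\lnot p \land q)   (simplify)

(\lnot t \land p \land q) \lor (\lnot p \land q)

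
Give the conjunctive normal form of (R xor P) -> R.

(R xor P) -> R
= ~(R xor P) | R   [eliminate ->]
= ~((R | P) & ~(R & P)) | R   [expand xor]
= ~(R | P) | ~~(R & P) | R   [De Morgan]
= (~R & ~P) | ~~(R & P) | R   [De Morgan]
= (~R & ~P) | (R & P) | R   [double negation]
= (~R | R | R) & (~R | P | R) & (~P | R | R) & (~P | P | R)   [distribute | over &]
= ~P | R   [simplify]

~P | R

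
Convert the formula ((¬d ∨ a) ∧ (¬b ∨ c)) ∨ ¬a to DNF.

((¬d ∨ a) ∧ (¬b ∨ c)) ∨ ¬a
≡ (¬d ∧ ¬b) ∨ (¬d ∧ c) ∨ (a ∧ ¬b) ∨ (a ∧ c) ∨ ¬a   [distribute ∧ over ∨]

(¬d ∧ ¬b) ∨ (¬d ∧ c) ∨ (a ∧ ¬b) ∨ (a ∧ c) ∨ ¬a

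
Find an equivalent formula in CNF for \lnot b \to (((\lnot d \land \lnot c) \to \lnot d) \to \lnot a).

(b \lor \lnot d \lor \lnot a) \land (b \lor \lnot c \lor \lnot a) \land (b \lor d \lor \lnot a)

\lnot b \to (((\lnot d \land \lnot c) \to \lnot d) \to \lnot a)
= \lnot \lnot b \lor (((\lnot d \land \lnot c) \to \lnot d) \to \lnot a)   [eliminate \to]
= \lnot \lnot b \lor \lnot ((\lnot d \land \lnot c) \to \lnot d) \lor \lnot a   [eliminate \to]
= \lnot \lnot b \lor \lnot (\lnot (\lnot d \land \lnot c) \lor \lnot d) \lor \lnot a   [eliminate \to]
= b \lor \lnot (\lnot (\lnot d \land \lnot c) \lor \lnot d) \lor \lnot a   [double negation]
= b \lor (\lnot \lnot (\lnot d \land \lnot c) \land \lnot \lnot d) \lor \lnot a   [De Morgan]
= b \lor (\lnot d \land \lnot c \land \lnot \lnot d) \lor \lnot a   [double negation]
= b \lor (\lnot d \land \lnot c \land d) \lor \lnot a   [double negation]
= (b \lor \lnot d \lor \lnot a) \land (b \lor \lnot c \lor \lnot a) \land (b \lor d \lor \lnot a)   [distribute \lor over \land]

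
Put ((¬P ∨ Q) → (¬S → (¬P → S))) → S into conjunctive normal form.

((¬P ∨ Q) → (¬S → (¬P → S))) → S
≡ ¬((¬P ∨ Q) → (¬S → (¬P → S))) ∨ S   (eliminate →)
≡ ¬(¬(¬P ∨ Q) ∨ (¬S → (¬P → S))) ∨ S   (eliminate →)
≡ ¬(¬(¬P ∨ Q) ∨ ¬¬S ∨ (¬P → S)) ∨ S   (eliminate →)
≡ ¬(¬(¬P ∨ Q) ∨ ¬¬S ∨ ¬¬P ∨ S) ∨ S   (eliminate →)
≡ (¬¬(¬P ∨ Q) ∧ ¬¬¬S ∧ ¬¬¬P ∧ ¬S) ∨ S   (De Morgan)
≡ ((¬P ∨ Q) ∧ ¬¬¬S ∧ ¬¬¬P ∧ ¬S) ∨ S   (double negation)
≡ ((¬P ∨ Q) ∧ ¬S ∧ ¬¬¬P ∧ ¬S) ∨ S   (double negation)
≡ ((¬P ∨ Q) ∧ ¬S ∧ ¬P ∧ ¬S) ∨ S   (double negation)
≡ (¬P ∨ Q ∨ S) ∧ (¬S ∨ S) ∧ (¬P ∨ S) ∧ (¬S ∨ S)   (distribute ∨ over ∧)
≡ ¬P ∨ S   (simplify)

¬P ∨ S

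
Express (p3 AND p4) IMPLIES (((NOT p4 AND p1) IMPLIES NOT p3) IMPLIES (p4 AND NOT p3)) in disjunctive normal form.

NOT p3 OR NOT p4

(p3 AND p4) IMPLIES (((NOT p4 AND p1) IMPLIES NOT p3) IMPLIES (p4 AND NOT p3))
⇔ NOT (p3 AND p4) OR (((NOT p4 AND p1) IMPLIES NOT p3) IMPLIES (p4 AND NOT p3))   (eliminate IMPLIES)
⇔ NOT (p3 AND p4) OR NOT ((NOT p4 AND p1) IMPLIES NOT p3) OR (p4 AND NOT p3)   (eliminate IMPLIES)
⇔ NOT (p3 AND p4) OR NOT (NOT (NOT p4 AND p1) OR NOT p3) OR (p4 AND NOT p3)   (eliminate IMPLIES)
⇔ NOT p3 OR NOT p4 OR NOT (NOT (NOT p4 AND p1) OR NOT p3) OR (p4 AND NOT p3)   (De Morgan)
⇔ NOT p3 OR NOT p4 OR (NOT NOT (NOT p4 AND p1) AND NOT NOT p3) OR (p4 AND NOT p3)   (De Morgan)
⇔ NOT p3 OR NOT p4 OR (NOT p4 AND p1 AND NOT NOT p3) OR (p4 AND NOT p3)   (double negation)
⇔ NOT p3 OR NOT p4 OR (NOT p4 AND p1 AND p3) OR (p4 AND NOT p3)   (double negation)
⇔ NOT p3 OR NOT p4   (simplify)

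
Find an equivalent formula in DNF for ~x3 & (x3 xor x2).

~x3 & x2

~x3 & (x3 xor x2)
≡ ~x3 & ((x3 & ~x2) | (~x3 & x2))   [expand xor]
≡ (~x3 & x3 & ~x2) | (~x3 & ~x3 & x2)   [distribute & over |]
≡ ~x3 & x2   [simplify]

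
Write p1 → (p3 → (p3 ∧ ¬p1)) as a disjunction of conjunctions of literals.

¬p1 ∨ ¬p3

p1 → (p3 → (p3 ∧ ¬p1))
= ¬p1 ∨ (p3 → (p3 ∧ ¬p1))   [eliminate →]
= ¬p1 ∨ ¬p3 ∨ (p3 ∧ ¬p1)   [eliminate →]
= ¬p1 ∨ ¬p3   [simplify]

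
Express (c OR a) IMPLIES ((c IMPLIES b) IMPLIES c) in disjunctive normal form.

(c OR a) IMPLIES ((c IMPLIES b) IMPLIES c)
= NOT (c OR a) OR ((c IMPLIES b) IMPLIES c)   (eliminate IMPLIES)
= NOT (c OR a) OR NOT (c IMPLIES b) OR c   (eliminate IMPLIES)
= NOT (c OR a) OR NOT (NOT c OR b) OR c   (eliminate IMPLIES)
= (NOT c AND NOT a) OR NOT (NOT c OR b) OR c   (De Morgan)
= (NOT c AND NOT a) OR (NOT NOT c AND NOT b) OR c   (De Morgan)
= (NOT c AND NOT a) OR (c AND NOT b) OR c   (double negation)
= (NOT c AND NOT a) OR c   (simplify)

(NOT c AND NOT a) OR c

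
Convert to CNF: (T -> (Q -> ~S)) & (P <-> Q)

(T -> (Q -> ~S)) & (P <-> Q)
⇔ (~T | (Q -> ~S)) & (P <-> Q)   [eliminate ->]
⇔ (~T | ~Q | ~S) & (P <-> Q)   [eliminate ->]
⇔ (~T | ~Q | ~S) & (P -> Q) & (Q -> P)   [eliminate <->]
⇔ (~T | ~Q | ~S) & (~P | Q) & (Q -> P)   [eliminate ->]
⇔ (~T | ~Q | ~S) & (~P | Q) & (~Q | P)   [eliminate ->]

(~T | ~Q | ~S) & (~P | Q) & (~Q | P)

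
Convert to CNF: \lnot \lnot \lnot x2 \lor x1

\lnot x2 \lor x1

\lnot \lnot \lnot x2 \lor x1
≡ \lnot x2 \lor x1   [double negation]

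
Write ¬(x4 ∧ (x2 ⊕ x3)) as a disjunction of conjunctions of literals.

¬(x4 ∧ (x2 ⊕ x3))
≡ ¬(x4 ∧ ((x2 ∧ ¬x3) ∨ (¬x2 ∧ x3)))
≡ ¬x4 ∨ ¬((x2 ∧ ¬x3) ∨ (¬x2 ∧ x3))
≡ ¬x4 ∨ (¬(x2 ∧ ¬x3) ∧ ¬(¬x2 ∧ x3))
≡ ¬x4 ∨ ((¬x2 ∨ ¬¬x3) ∧ ¬(¬x2 ∧ x3))
≡ ¬x4 ∨ ((¬x2 ∨ x3) ∧ ¬(¬x2 ∧ x3))
≡ ¬x4 ∨ ((¬x2 ∨ x3) ∧ (¬¬x2 ∨ ¬x3))
≡ ¬x4 ∨ ((¬x2 ∨ x3) ∧ (x2 ∨ ¬x3))
≡ ¬x4 ∨ (¬x2 ∧ x2) ∨ (¬x2 ∧ ¬x3) ∨ (x3 ∧ x2) ∨ (x3 ∧ ¬x3)
≡ ¬x4 ∨ (¬x2 ∧ ¬x3) ∨ (x3 ∧ x2)

¬x4 ∨ (¬x2 ∧ ¬x3) ∨ (x3 ∧ x2)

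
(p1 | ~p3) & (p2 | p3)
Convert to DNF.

(p1 | ~p3) & (p2 | p3)
= (p1 & p2) | (p1 & p3) | (~p3 & p2) | (~p3 & p3)   — distribute & over |
= (p1 & p2) | (p1 & p3) | (~p3 & p2)   — simplify

(p1 & p2) | (p1 & p3) | (~p3 & p2)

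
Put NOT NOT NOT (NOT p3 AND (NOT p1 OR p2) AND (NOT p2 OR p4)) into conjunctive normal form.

NOT NOT NOT (NOT p3 AND (NOT p1 OR p2) AND (NOT p2 OR p4))
⇔ NOT (NOT p3 AND (NOT p1 OR p2) AND (NOT p2 OR p4))   [double negation]
⇔ NOT NOT p3 OR NOT (NOT p1 OR p2) OR NOT (NOT p2 OR p4)   [De Morgan]
⇔ p3 OR NOT (NOT p1 OR p2) OR NOT (NOT p2 OR p4)   [double negation]
⇔ p3 OR (NOT NOT p1 AND NOT p2) OR NOT (NOT p2 OR p4)   [De Morgan]
⇔ p3 OR (p1 AND NOT p2) OR NOT (NOT p2 OR p4)   [double negation]
⇔ p3 OR (p1 AND NOT p2) OR (NOT NOT p2 AND NOT p4)   [De Morgan]
⇔ p3 OR (p1 AND NOT p2) OR (p2 AND NOT p4)   [double negation]
⇔ (p3 OR p1 OR p2) AND (p3 OR p1 OR NOT p4) AND (p3 OR NOT p2 OR p2) AND (p3 OR NOT p2 OR NOT p4)   [distribute OR over AND]
⇔ (p3 OR p1 OR p2) AND (p3 OR p1 OR NOT p4) AND (p3 OR NOT p2 OR NOT p4)   [simplify]

(p3 OR p1 OR p2) AND (p3 OR p1 OR NOT p4) AND (p3 OR NOT p2 OR NOT p4)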